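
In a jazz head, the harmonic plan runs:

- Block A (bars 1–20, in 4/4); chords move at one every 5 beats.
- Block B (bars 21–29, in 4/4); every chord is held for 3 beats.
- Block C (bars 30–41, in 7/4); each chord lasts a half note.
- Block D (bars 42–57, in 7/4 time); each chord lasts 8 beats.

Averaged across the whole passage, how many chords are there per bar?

A: 20 × 4 = 80 beats ÷ 5 = 16 chords.
B: 9 × 4 = 36 beats ÷ 3 = 12 chords.
C: 12 × 7 = 84 beats ÷ 2 = 42 chords.
D: 16 × 7 = 112 beats ÷ 8 = 14 chords.
Overall: 84 chords over 57 bars → 84/57 = 28/19 chords per bar.

28/19 chords per bar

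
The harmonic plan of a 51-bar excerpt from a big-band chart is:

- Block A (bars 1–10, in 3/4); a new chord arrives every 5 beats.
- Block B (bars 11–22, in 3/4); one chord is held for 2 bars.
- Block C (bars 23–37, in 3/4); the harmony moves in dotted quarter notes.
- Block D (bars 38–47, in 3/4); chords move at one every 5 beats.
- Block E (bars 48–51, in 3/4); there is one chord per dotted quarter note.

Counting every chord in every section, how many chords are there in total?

A: 10 bars × 3 beats = 30 beats; 5 beats/chord → 6 chords.
B: 12 bars × 3 beats = 36 beats; 6 beats/chord → 6 chords.
C: 15 bars × 3 beats = 45 beats; 1.5 beats/chord → 30 chords.
D: 10 bars × 3 beats = 30 beats; 5 beats/chord → 6 chords.
E: 4 bars × 3 beats = 12 beats; 1.5 beats/chord → 8 chords.
Total: 6 + 6 + 30 + 6 + 8 = 56.

56 chords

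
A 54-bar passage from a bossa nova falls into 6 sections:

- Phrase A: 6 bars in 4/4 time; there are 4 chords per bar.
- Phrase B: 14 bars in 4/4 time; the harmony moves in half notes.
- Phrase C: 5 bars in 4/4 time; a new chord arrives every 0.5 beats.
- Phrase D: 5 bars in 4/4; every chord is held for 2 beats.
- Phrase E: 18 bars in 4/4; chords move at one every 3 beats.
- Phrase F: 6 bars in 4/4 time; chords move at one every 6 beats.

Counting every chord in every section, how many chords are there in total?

130 chords

A: 6·4 = 24 beats, 24/1 = 24 chords.
B: 14·4 = 56 beats, 56/2 = 28 chords.
C: 5·4 = 20 beats, 20/0.5 = 40 chords.
D: 5·4 = 20 beats, 20/2 = 10 chords.
E: 18·4 = 72 beats, 72/3 = 24 chords.
F: 6·4 = 24 beats, 24/6 = 4 chords.
Total: 24 + 28 + 40 + 10 + 24 + 4 = 130.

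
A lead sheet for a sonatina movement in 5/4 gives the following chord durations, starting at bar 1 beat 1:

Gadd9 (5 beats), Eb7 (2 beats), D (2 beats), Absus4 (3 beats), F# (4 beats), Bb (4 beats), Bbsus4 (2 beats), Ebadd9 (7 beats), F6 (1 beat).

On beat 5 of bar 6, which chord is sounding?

F6

Beat 5 of bar 6 is beat (6−1)×5 + 5 = 30 overall.
Running totals: Gadd9 ends at 5, Eb7 ends at 7, D ends at 9, Absus4 ends at 12, F# ends at 16, Bb ends at 20, Bbsus4 ends at 22, Ebadd9 ends at 29, F6 ends at 30.
Beat 30 falls within F6.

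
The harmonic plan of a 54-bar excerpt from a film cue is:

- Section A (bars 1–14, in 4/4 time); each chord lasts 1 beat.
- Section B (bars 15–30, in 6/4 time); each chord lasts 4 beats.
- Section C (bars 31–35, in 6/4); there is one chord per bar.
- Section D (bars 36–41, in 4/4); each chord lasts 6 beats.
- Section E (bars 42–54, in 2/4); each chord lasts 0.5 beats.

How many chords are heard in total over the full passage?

141 chords

A: 14·4 = 56 beats, 56/1 = 56 chords.
B: 16·6 = 96 beats, 96/4 = 24 chords.
C: 5·6 = 30 beats, 30/6 = 5 chords.
D: 6·4 = 24 beats, 24/6 = 4 chords.
E: 13·2 = 26 beats, 26/0.5 = 52 chords.
Total: 56 + 24 + 5 + 4 + 52 = 141.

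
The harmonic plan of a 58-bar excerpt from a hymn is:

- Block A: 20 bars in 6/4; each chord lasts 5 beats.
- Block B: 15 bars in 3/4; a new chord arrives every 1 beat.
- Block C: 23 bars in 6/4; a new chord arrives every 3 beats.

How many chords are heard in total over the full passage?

115 chords

A has 120 beats and chords last 5 each, so 24 chords.
B has 45 beats and chords last 1 each, so 45 chords.
C has 138 beats and chords last 3 each, so 46 chords.
Total: 24 + 45 + 46 = 115.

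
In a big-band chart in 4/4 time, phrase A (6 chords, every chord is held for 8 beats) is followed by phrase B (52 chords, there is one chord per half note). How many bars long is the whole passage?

A: 6 × 8 = 48 beats = 12 bars.
B: 52 × 2 = 104 beats = 26 bars.
Total: 12 + 26 = 38 bars.

38 bars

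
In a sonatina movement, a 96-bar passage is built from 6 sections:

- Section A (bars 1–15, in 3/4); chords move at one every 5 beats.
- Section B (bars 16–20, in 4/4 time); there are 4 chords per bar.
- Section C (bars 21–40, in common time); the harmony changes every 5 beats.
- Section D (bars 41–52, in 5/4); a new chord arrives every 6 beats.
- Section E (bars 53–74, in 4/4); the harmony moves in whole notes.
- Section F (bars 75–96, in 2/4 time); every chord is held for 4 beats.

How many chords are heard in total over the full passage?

A has 45 beats and chords last 5 each, so 9 chords.
B has 20 beats and chords last 1 each, so 20 chords.
C has 80 beats and chords last 5 each, so 16 chords.
D has 60 beats and chords last 6 each, so 10 chords.
E has 88 beats and chords last 4 each, so 22 chords.
F has 44 beats and chords last 4 each, so 11 chords.
Total: 9 + 20 + 16 + 10 + 22 + 11 = 88.

88 chords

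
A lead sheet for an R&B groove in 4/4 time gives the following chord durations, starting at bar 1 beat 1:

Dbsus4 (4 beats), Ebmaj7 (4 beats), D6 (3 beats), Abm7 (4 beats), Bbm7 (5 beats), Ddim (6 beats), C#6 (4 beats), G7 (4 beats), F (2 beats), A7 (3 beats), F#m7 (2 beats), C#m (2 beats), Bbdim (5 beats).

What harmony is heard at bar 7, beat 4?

Beat 4 of bar 7 is beat (7−1)×4 + 4 = 28 overall.
Running totals: Dbsus4 ends at 4, Ebmaj7 ends at 8, D6 ends at 11, Abm7 ends at 15, Bbm7 ends at 20, Ddim ends at 26, C#6 ends at 30.
Beat 28 falls within C#6.

C#6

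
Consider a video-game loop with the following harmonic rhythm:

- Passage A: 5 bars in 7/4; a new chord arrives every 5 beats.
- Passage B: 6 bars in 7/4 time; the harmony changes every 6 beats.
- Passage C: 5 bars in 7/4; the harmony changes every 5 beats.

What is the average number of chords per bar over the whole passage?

21/16 chords per bar

A: 5 × 7 = 35 beats ÷ 5 = 7 chords.
B: 6 × 7 = 42 beats ÷ 6 = 7 chords.
C: 5 × 7 = 35 beats ÷ 5 = 7 chords.
Overall: 21 chords over 16 bars → 21/16 = 21/16 chords per bar.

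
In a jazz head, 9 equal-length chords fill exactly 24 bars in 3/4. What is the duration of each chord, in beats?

8 beats

24 bars × 3 beats/bar = 72 beats total.
72 beats ÷ 9 chords = 8 beats per chord.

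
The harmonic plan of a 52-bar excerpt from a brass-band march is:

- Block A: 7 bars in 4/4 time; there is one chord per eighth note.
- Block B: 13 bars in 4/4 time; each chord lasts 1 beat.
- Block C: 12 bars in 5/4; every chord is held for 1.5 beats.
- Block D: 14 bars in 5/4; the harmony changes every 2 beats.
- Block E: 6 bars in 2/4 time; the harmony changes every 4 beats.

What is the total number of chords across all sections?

186 chords

A: 7 bars × 4 beats = 28 beats; 0.5 beats/chord → 56 chords.
B: 13 bars × 4 beats = 52 beats; 1 beat/chord → 52 chords.
C: 12 bars × 5 beats = 60 beats; 1.5 beats/chord → 40 chords.
D: 14 bars × 5 beats = 70 beats; 2 beats/chord → 35 chords.
E: 6 bars × 2 beats = 12 beats; 4 beats/chord → 3 chords.
Total: 56 + 52 + 40 + 35 + 3 = 186.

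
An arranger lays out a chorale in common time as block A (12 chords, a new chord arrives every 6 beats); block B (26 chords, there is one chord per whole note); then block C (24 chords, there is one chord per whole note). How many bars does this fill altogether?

A: 12 × 6 = 72 beats = 18 bars.
B: 26 × 4 = 104 beats = 26 bars.
C: 24 × 4 = 96 beats = 24 bars.
Total: 18 + 26 + 24 = 68 bars.

68 bars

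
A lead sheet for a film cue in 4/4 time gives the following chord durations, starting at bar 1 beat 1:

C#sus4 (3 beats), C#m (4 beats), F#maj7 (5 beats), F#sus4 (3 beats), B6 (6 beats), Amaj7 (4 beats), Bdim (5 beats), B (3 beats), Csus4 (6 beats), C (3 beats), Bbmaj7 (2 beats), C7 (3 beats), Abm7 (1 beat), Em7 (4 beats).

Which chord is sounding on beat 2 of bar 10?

Csus4

Beat 2 of bar 10 is beat (10−1)×4 + 2 = 38 overall.
Running totals: C#sus4 ends at 3, C#m ends at 7, F#maj7 ends at 12, F#sus4 ends at 15, B6 ends at 21, Amaj7 ends at 25, Bdim ends at 30, B ends at 33, Csus4 ends at 39.
Beat 38 falls within Csus4.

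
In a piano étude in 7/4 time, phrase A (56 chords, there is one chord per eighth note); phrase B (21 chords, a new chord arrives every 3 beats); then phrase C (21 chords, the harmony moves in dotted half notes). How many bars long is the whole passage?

22 bars

A: 56 × 0.5 = 28 beats = 4 bars.
B: 21 × 3 = 63 beats = 9 bars.
C: 21 × 3 = 63 beats = 9 bars.
Total: 4 + 9 + 9 = 22 bars.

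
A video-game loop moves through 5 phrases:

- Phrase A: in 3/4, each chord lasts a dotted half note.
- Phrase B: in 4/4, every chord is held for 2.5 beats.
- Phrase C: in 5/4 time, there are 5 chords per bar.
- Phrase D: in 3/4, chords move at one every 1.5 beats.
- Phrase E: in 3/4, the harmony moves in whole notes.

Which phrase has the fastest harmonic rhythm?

A: each chord is 3 beats in 3/4, so 1 per bar.
B: each chord is 2.5 beats in 4/4, so 1.6 per bar.
C: each chord is 1 beat in 5/4, so 5 per bar.
D: each chord is 1.5 beats in 3/4, so 2 per bar.
E: each chord is 4 beats in 3/4, so 0.75 per bar.
Fastest is C at 5 chords/bar.

Phrase C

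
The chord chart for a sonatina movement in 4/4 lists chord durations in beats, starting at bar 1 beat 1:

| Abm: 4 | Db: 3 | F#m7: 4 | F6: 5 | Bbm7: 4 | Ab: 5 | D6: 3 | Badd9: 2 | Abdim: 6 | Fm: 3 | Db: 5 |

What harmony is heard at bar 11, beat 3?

Beat 3 of bar 11 is beat (11−1)×4 + 3 = 43 overall.
Running totals: Abm ends at 4, Db ends at 7, F#m7 ends at 11, F6 ends at 16, Bbm7 ends at 20, Ab ends at 25, D6 ends at 28, Badd9 ends at 30, Abdim ends at 36, Fm ends at 39, Db ends at 44.
Beat 43 falls within Db.

Db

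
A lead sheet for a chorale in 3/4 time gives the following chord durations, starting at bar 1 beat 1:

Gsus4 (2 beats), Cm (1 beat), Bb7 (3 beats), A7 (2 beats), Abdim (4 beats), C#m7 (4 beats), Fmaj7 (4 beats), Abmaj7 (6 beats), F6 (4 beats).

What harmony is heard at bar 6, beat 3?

Beat 3 of bar 6 is beat (6−1)×3 + 3 = 18 overall.
Running totals: Gsus4 ends at 2, Cm ends at 3, Bb7 ends at 6, A7 ends at 8, Abdim ends at 12, C#m7 ends at 16, Fmaj7 ends at 20.
Beat 18 falls within Fmaj7.

Fmaj7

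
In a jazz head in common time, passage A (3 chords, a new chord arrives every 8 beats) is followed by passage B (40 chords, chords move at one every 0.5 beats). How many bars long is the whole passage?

A: 3 × 8 = 24 beats = 6 bars.
B: 40 × 0.5 = 20 beats = 5 bars.
Total: 6 + 5 = 11 bars.

11 bars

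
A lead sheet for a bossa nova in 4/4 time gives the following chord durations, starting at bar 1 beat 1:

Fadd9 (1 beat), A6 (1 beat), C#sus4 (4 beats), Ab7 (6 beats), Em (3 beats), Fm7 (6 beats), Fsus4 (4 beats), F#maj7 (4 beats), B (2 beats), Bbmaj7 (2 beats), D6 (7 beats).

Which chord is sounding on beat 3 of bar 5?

Beat 3 of bar 5 is beat (5−1)×4 + 3 = 19 overall.
Running totals: Fadd9 ends at 1, A6 ends at 2, C#sus4 ends at 6, Ab7 ends at 12, Em ends at 15, Fm7 ends at 21.
Beat 19 falls within Fm7.

Fm7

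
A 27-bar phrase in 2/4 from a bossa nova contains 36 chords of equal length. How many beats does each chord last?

1.5 beats

27 bars × 2 beats/bar = 54 beats total.
54 beats ÷ 36 chords = 1.5 beats per chord.
(That is a dotted quarter note.)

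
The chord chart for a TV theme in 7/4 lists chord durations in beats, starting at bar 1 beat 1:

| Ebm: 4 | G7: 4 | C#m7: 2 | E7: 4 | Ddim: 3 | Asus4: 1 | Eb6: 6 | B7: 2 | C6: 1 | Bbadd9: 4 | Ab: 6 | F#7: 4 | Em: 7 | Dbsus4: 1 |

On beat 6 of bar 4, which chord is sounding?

C6

Beat 6 of bar 4 is beat (4−1)×7 + 6 = 27 overall.
Running totals: Ebm ends at 4, G7 ends at 8, C#m7 ends at 10, E7 ends at 14, Ddim ends at 17, Asus4 ends at 18, Eb6 ends at 24, B7 ends at 26, C6 ends at 27.
Beat 27 falls within C6.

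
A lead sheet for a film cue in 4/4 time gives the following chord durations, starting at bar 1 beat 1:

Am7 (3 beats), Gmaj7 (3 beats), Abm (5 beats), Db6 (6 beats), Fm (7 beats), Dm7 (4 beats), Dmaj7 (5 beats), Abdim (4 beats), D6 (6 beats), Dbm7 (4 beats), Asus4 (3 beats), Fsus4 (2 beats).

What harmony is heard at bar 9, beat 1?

Beat 1 of bar 9 is beat (9−1)×4 + 1 = 33 overall.
Running totals: Am7 ends at 3, Gmaj7 ends at 6, Abm ends at 11, Db6 ends at 17, Fm ends at 24, Dm7 ends at 28, Dmaj7 ends at 33.
Beat 33 falls within Dmaj7.

Dmaj7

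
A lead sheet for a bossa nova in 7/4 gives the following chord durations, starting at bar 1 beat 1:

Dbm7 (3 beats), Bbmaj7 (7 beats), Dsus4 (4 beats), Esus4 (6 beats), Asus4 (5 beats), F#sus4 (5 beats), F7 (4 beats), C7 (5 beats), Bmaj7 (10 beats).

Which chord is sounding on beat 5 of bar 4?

F#sus4

Beat 5 of bar 4 is beat (4−1)×7 + 5 = 26 overall.
Running totals: Dbm7 ends at 3, Bbmaj7 ends at 10, Dsus4 ends at 14, Esus4 ends at 20, Asus4 ends at 25, F#sus4 ends at 30.
Beat 26 falls within F#sus4.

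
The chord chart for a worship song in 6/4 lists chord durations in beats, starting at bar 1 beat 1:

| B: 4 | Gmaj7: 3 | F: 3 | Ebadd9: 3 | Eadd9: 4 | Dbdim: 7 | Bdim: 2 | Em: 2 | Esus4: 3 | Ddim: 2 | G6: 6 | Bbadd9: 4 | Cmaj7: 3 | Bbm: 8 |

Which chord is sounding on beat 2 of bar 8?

Beat 2 of bar 8 is beat (8−1)×6 + 2 = 44 overall.
Running totals: B ends at 4, Gmaj7 ends at 7, F ends at 10, Ebadd9 ends at 13, Eadd9 ends at 17, Dbdim ends at 24, Bdim ends at 26, Em ends at 28, Esus4 ends at 31, Ddim ends at 33, G6 ends at 39, Bbadd9 ends at 43, Cmaj7 ends at 46.
Beat 44 falls within Cmaj7.

Cmaj7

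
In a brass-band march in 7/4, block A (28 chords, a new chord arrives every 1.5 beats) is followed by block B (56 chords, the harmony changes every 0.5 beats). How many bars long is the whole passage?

A: 28 × 1.5 = 42 beats = 6 bars.
B: 56 × 0.5 = 28 beats = 4 bars.
Total: 6 + 4 = 10 bars.

10 bars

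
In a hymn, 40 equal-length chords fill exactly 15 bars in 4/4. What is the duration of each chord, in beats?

15 bars × 4 beats/bar = 60 beats total.
60 beats ÷ 40 chords = 1.5 beats per chord.
(That is a dotted quarter note.)

1.5 beats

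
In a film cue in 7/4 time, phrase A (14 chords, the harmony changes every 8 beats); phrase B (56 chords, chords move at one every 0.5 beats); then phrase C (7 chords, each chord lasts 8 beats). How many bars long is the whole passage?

28 bars

A: 14 × 8 = 112 beats = 16 bars.
B: 56 × 0.5 = 28 beats = 4 bars.
C: 7 × 8 = 56 beats = 8 bars.
Total: 16 + 4 + 8 = 28 bars.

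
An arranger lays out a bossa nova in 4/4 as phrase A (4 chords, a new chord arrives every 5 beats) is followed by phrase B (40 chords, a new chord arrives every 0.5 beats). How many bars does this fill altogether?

A: 4 × 5 = 20 beats = 5 bars.
B: 40 × 0.5 = 20 beats = 5 bars.
Total: 5 + 5 = 10 bars.

10 bars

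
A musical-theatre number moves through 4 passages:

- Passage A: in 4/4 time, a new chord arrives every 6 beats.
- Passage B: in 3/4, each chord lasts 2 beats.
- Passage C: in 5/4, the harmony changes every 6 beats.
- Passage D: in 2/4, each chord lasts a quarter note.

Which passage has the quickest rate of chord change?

A: 4 beats/bar ÷ 6 beats/chord = 2/3 chords/bar.
B: 3 beats/bar ÷ 2 beats/chord = 1.5 chords/bar.
C: 5 beats/bar ÷ 6 beats/chord = 5/6 chords/bar.
D: 2 beats/bar ÷ 1 beat/chord = 2 chords/bar.
Fastest is D at 2 chords/bar.

Passage D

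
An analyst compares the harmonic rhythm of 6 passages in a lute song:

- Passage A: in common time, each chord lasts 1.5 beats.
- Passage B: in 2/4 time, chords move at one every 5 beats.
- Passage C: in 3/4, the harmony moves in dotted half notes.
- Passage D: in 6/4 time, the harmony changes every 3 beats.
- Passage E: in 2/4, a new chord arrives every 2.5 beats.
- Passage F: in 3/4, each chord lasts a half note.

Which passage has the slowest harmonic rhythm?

Passage B

A: 4 beats/bar ÷ 1.5 beats/chord = 8/3 chords/bar.
B: 2 beats/bar ÷ 5 beats/chord = 0.4 chords/bar.
C: 3 beats/bar ÷ 3 beats/chord = 1 chord/bar.
D: 6 beats/bar ÷ 3 beats/chord = 2 chords/bar.
E: 2 beats/bar ÷ 2.5 beats/chord = 0.8 chords/bar.
F: 3 beats/bar ÷ 2 beats/chord = 1.5 chords/bar.
Slowest is B at 0.4 chords/bar.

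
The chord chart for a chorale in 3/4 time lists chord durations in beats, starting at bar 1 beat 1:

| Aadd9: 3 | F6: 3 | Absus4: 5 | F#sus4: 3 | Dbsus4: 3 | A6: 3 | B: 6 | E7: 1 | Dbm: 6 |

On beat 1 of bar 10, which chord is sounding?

Beat 1 of bar 10 is beat (10−1)×3 + 1 = 28 overall.
Running totals: Aadd9 ends at 3, F6 ends at 6, Absus4 ends at 11, F#sus4 ends at 14, Dbsus4 ends at 17, A6 ends at 20, B ends at 26, E7 ends at 27, Dbm ends at 33.
Beat 28 falls within Dbm.

Dbm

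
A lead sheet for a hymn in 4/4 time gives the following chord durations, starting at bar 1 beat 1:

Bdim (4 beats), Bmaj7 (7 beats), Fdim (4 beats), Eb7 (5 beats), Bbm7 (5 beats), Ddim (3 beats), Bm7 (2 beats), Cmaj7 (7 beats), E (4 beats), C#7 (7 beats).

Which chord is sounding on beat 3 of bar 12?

C#7

Beat 3 of bar 12 is beat (12−1)×4 + 3 = 47 overall.
Running totals: Bdim ends at 4, Bmaj7 ends at 11, Fdim ends at 15, Eb7 ends at 20, Bbm7 ends at 25, Ddim ends at 28, Bm7 ends at 30, Cmaj7 ends at 37, E ends at 41, C#7 ends at 48.
Beat 47 falls within C#7.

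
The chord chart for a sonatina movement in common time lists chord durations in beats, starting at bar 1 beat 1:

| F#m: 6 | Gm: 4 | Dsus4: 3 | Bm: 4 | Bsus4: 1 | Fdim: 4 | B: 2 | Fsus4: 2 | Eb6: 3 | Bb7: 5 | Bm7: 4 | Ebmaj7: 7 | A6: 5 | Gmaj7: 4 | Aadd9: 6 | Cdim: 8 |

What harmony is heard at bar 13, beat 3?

Beat 3 of bar 13 is beat (13−1)×4 + 3 = 51 overall.
Running totals: F#m ends at 6, Gm ends at 10, Dsus4 ends at 13, Bm ends at 17, Bsus4 ends at 18, Fdim ends at 22, B ends at 24, Fsus4 ends at 26, Eb6 ends at 29, Bb7 ends at 34, Bm7 ends at 38, Ebmaj7 ends at 45, A6 ends at 50, Gmaj7 ends at 54.
Beat 51 falls within Gmaj7.

Gmaj7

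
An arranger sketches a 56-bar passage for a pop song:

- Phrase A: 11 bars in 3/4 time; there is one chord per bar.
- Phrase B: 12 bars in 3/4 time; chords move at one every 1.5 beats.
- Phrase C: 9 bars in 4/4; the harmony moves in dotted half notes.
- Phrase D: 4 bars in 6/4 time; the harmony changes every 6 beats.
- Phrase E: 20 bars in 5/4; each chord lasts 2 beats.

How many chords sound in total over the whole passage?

A has 33 beats and chords last 3 each, so 11 chords.
B has 36 beats and chords last 1.5 each, so 24 chords.
C has 36 beats and chords last 3 each, so 12 chords.
D has 24 beats and chords last 6 each, so 4 chords.
E has 100 beats and chords last 2 each, so 50 chords.
Total: 11 + 24 + 12 + 4 + 50 = 101.

101 chords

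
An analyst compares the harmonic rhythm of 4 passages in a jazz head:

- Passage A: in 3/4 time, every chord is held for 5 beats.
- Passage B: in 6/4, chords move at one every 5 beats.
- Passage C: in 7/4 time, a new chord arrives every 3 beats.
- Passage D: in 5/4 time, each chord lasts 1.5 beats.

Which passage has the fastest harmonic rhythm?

A: each chord is 5 beats in 3/4, so 0.6 per bar.
B: each chord is 5 beats in 6/4, so 1.2 per bar.
C: each chord is 3 beats in 7/4, so 7/3 per bar.
D: each chord is 1.5 beats in 5/4, so 10/3 per bar.
Fastest is D at 10/3 chords/bar.

Passage D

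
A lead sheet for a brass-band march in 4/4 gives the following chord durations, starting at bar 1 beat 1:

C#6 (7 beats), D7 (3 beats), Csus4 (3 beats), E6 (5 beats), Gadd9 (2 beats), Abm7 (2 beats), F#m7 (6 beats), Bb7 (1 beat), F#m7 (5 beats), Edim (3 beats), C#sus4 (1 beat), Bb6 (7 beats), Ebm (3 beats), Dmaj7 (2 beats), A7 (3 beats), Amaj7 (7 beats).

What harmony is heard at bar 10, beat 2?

C#sus4

Beat 2 of bar 10 is beat (10−1)×4 + 2 = 38 overall.
Running totals: C#6 ends at 7, D7 ends at 10, Csus4 ends at 13, E6 ends at 18, Gadd9 ends at 20, Abm7 ends at 22, F#m7 ends at 28, Bb7 ends at 29, F#m7 ends at 34, Edim ends at 37, C#sus4 ends at 38.
Beat 38 falls within C#sus4.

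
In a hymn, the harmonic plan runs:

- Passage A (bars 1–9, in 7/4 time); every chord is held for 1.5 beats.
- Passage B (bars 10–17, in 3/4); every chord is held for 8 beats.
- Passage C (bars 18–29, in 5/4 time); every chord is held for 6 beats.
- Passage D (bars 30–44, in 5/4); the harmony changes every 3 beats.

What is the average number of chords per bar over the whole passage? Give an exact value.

A: 9 × 7 = 63 beats ÷ 1.5 = 42 chords.
B: 8 × 3 = 24 beats ÷ 8 = 3 chords.
C: 12 × 5 = 60 beats ÷ 6 = 10 chords.
D: 15 × 5 = 75 beats ÷ 3 = 25 chords.
Overall: 80 chords over 44 bars → 80/44 = 20/11 chords per bar.

20/11 chords per bar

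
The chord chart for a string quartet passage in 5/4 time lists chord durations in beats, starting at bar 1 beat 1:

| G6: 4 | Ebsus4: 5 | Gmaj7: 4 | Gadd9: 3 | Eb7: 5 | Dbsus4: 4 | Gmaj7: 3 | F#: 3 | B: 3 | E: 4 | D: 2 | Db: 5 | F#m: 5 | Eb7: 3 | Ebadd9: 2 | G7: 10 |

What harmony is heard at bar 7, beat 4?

B

Beat 4 of bar 7 is beat (7−1)×5 + 4 = 34 overall.
Running totals: G6 ends at 4, Ebsus4 ends at 9, Gmaj7 ends at 13, Gadd9 ends at 16, Eb7 ends at 21, Dbsus4 ends at 25, Gmaj7 ends at 28, F# ends at 31, B ends at 34.
Beat 34 falls within B.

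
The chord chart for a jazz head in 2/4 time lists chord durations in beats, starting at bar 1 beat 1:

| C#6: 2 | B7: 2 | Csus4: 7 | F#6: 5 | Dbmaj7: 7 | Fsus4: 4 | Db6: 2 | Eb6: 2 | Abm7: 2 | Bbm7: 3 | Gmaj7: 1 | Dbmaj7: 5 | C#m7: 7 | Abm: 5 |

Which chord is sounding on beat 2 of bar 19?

Beat 2 of bar 19 is beat (19−1)×2 + 2 = 38 overall.
Running totals: C#6 ends at 2, B7 ends at 4, Csus4 ends at 11, F#6 ends at 16, Dbmaj7 ends at 23, Fsus4 ends at 27, Db6 ends at 29, Eb6 ends at 31, Abm7 ends at 33, Bbm7 ends at 36, Gmaj7 ends at 37, Dbmaj7 ends at 42.
Beat 38 falls within Dbmaj7.

Dbmaj7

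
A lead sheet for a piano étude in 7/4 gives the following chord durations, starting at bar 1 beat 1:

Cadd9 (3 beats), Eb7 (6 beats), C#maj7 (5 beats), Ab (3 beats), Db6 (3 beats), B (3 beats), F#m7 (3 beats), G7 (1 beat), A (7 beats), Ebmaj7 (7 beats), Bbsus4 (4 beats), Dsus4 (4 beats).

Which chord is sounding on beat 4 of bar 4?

F#m7

Beat 4 of bar 4 is beat (4−1)×7 + 4 = 25 overall.
Running totals: Cadd9 ends at 3, Eb7 ends at 9, C#maj7 ends at 14, Ab ends at 17, Db6 ends at 20, B ends at 23, F#m7 ends at 26.
Beat 25 falls within F#m7.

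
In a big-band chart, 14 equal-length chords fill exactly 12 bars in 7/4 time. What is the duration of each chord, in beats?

12 bars × 7 beats/bar = 84 beats total.
84 beats ÷ 14 chords = 6 beats per chord.

6 beats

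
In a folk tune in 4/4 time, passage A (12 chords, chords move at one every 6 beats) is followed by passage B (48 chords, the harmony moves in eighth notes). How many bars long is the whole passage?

A: 12 × 6 = 72 beats = 18 bars.
B: 48 × 0.5 = 24 beats = 6 bars.
Total: 18 + 6 = 24 bars.

24 bars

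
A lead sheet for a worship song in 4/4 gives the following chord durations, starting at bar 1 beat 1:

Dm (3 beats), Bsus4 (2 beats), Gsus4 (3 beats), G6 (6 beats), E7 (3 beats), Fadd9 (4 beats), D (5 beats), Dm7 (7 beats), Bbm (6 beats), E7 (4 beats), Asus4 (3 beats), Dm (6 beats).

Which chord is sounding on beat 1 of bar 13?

Beat 1 of bar 13 is beat (13−1)×4 + 1 = 49 overall.
Running totals: Dm ends at 3, Bsus4 ends at 5, Gsus4 ends at 8, G6 ends at 14, E7 ends at 17, Fadd9 ends at 21, D ends at 26, Dm7 ends at 33, Bbm ends at 39, E7 ends at 43, Asus4 ends at 46, Dm ends at 52.
Beat 49 falls within Dm.

Dm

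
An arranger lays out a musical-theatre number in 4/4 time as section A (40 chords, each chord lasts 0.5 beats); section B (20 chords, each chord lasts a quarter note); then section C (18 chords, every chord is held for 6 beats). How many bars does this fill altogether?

37 bars

A: 40 × 0.5 = 20 beats = 5 bars.
B: 20 × 1 = 20 beats = 5 bars.
C: 18 × 6 = 108 beats = 27 bars.
Total: 5 + 5 + 27 = 37 bars.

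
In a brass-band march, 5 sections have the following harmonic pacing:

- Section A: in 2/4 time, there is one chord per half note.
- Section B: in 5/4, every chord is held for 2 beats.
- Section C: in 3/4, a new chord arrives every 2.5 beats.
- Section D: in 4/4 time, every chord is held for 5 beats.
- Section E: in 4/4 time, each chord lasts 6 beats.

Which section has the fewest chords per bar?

Section E

A: 2/2 = 1 chord/bar.
B: 5/2 = 2.5 chords/bar.
C: 3/2.5 = 1.2 chords/bar.
D: 4/5 = 0.8 chords/bar.
E: 4/6 = 2/3 chords/bar.
Slowest is E at 2/3 chords/bar.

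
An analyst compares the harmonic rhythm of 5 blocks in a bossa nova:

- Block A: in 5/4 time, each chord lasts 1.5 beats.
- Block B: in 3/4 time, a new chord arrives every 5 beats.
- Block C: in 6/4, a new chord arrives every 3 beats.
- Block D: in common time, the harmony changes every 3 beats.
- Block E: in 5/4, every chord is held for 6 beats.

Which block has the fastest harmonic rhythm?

A: 5 beats/bar ÷ 1.5 beats/chord = 10/3 chords/bar.
B: 3 beats/bar ÷ 5 beats/chord = 0.6 chords/bar.
C: 6 beats/bar ÷ 3 beats/chord = 2 chords/bar.
D: 4 beats/bar ÷ 3 beats/chord = 4/3 chords/bar.
E: 5 beats/bar ÷ 6 beats/chord = 5/6 chords/bar.
Fastest is A at 10/3 chords/bar.

Block A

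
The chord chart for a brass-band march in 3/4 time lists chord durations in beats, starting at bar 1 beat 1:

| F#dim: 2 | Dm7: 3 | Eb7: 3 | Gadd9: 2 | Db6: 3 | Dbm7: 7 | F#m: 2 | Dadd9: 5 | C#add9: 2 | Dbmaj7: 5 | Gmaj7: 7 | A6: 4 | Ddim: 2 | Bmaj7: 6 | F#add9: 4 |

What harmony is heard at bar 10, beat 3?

Beat 3 of bar 10 is beat (10−1)×3 + 3 = 30 overall.
Running totals: F#dim ends at 2, Dm7 ends at 5, Eb7 ends at 8, Gadd9 ends at 10, Db6 ends at 13, Dbm7 ends at 20, F#m ends at 22, Dadd9 ends at 27, C#add9 ends at 29, Dbmaj7 ends at 34.
Beat 30 falls within Dbmaj7.

Dbmaj7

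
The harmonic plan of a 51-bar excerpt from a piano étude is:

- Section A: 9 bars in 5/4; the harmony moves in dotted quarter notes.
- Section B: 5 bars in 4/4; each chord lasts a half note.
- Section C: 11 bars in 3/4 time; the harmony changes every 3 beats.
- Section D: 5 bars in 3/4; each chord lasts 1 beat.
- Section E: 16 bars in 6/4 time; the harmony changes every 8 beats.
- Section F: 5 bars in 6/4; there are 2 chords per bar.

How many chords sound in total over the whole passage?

A has 45 beats and chords last 1.5 each, so 30 chords.
B has 20 beats and chords last 2 each, so 10 chords.
C has 33 beats and chords last 3 each, so 11 chords.
D has 15 beats and chords last 1 each, so 15 chords.
E has 96 beats and chords last 8 each, so 12 chords.
F has 30 beats and chords last 3 each, so 10 chords.
Total: 30 + 10 + 11 + 15 + 12 + 10 = 88.

88 chords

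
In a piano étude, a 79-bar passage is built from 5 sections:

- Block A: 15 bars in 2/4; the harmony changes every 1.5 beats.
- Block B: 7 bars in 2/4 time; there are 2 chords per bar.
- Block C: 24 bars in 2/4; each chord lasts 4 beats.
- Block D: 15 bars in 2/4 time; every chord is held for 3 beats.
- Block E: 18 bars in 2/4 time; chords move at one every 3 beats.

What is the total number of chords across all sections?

68 chords

A has 30 beats and chords last 1.5 each, so 20 chords.
B has 14 beats and chords last 1 each, so 14 chords.
C has 48 beats and chords last 4 each, so 12 chords.
D has 30 beats and chords last 3 each, so 10 chords.
E has 36 beats and chords last 3 each, so 12 chords.
Total: 20 + 14 + 12 + 10 + 12 = 68.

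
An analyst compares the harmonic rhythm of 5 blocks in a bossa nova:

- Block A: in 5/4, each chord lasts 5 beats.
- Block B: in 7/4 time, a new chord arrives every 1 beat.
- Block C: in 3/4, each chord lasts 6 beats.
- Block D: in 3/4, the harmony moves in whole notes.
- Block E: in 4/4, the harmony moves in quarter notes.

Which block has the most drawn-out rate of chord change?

Block C

A: each chord is 5 beats in 5/4, so 1 per bar.
B: each chord is 1 beat in 7/4, so 7 per bar.
C: each chord is 6 beats in 3/4, so 0.5 per bar.
D: each chord is 4 beats in 3/4, so 0.75 per bar.
E: each chord is 1 beat in 4/4, so 4 per bar.
Slowest is C at 0.5 chords/bar.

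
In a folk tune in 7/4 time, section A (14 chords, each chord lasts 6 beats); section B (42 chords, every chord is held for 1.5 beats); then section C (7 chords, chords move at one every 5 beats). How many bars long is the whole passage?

A: 14 × 6 = 84 beats = 12 bars.
B: 42 × 1.5 = 63 beats = 9 bars.
C: 7 × 5 = 35 beats = 5 bars.
Total: 12 + 9 + 5 = 26 bars.

26 bars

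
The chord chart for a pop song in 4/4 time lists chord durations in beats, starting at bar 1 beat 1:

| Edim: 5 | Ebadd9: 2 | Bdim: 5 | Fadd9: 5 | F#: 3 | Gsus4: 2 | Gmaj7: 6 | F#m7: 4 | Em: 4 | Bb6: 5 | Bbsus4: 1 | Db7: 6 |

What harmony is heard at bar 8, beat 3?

Beat 3 of bar 8 is beat (8−1)×4 + 3 = 31 overall.
Running totals: Edim ends at 5, Ebadd9 ends at 7, Bdim ends at 12, Fadd9 ends at 17, F# ends at 20, Gsus4 ends at 22, Gmaj7 ends at 28, F#m7 ends at 32.
Beat 31 falls within F#m7.

F#m7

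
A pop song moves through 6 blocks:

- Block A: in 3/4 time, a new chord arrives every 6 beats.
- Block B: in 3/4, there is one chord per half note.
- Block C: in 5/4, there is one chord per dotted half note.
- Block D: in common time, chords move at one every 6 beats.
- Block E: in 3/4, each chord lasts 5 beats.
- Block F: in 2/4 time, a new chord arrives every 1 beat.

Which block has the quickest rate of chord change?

Block F

A: 3 beats/bar ÷ 6 beats/chord = 0.5 chords/bar.
B: 3 beats/bar ÷ 2 beats/chord = 1.5 chords/bar.
C: 5 beats/bar ÷ 3 beats/chord = 5/3 chords/bar.
D: 4 beats/bar ÷ 6 beats/chord = 2/3 chords/bar.
E: 3 beats/bar ÷ 5 beats/chord = 0.6 chords/bar.
F: 2 beats/bar ÷ 1 beat/chord = 2 chords/bar.
Fastest is F at 2 chords/bar.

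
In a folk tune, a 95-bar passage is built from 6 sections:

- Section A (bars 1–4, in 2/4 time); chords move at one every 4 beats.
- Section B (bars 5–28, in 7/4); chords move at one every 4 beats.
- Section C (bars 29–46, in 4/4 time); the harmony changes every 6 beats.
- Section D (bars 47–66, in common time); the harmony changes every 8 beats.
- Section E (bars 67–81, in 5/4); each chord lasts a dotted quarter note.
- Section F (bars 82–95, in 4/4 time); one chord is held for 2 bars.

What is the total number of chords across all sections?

A has 8 beats and chords last 4 each, so 2 chords.
B has 168 beats and chords last 4 each, so 42 chords.
C has 72 beats and chords last 6 each, so 12 chords.
D has 80 beats and chords last 8 each, so 10 chords.
E has 75 beats and chords last 1.5 each, so 50 chords.
F has 56 beats and chords last 8 each, so 7 chords.
Total: 2 + 42 + 12 + 10 + 50 + 7 = 123.

123 chords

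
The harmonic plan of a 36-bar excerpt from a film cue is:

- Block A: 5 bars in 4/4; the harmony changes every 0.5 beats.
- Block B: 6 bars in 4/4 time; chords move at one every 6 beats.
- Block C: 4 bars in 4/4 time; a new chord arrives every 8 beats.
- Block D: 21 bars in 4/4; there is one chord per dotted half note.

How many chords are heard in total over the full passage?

A: 5 bars × 4 beats = 20 beats; 0.5 beats/chord → 40 chords.
B: 6 bars × 4 beats = 24 beats; 6 beats/chord → 4 chords.
C: 4 bars × 4 beats = 16 beats; 8 beats/chord → 2 chords.
D: 21 bars × 4 beats = 84 beats; 3 beats/chord → 28 chords.
Total: 40 + 4 + 2 + 28 = 74.

74 chords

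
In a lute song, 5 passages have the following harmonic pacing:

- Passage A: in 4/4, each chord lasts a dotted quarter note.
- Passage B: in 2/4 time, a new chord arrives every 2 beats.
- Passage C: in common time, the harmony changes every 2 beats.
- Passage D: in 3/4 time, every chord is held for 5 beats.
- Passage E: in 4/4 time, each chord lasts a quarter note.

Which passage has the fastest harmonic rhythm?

Passage E

A: 4/1.5 = 8/3 chords/bar.
B: 2/2 = 1 chord/bar.
C: 4/2 = 2 chords/bar.
D: 3/5 = 0.6 chords/bar.
E: 4/1 = 4 chords/bar.
Fastest is E at 4 chords/bar.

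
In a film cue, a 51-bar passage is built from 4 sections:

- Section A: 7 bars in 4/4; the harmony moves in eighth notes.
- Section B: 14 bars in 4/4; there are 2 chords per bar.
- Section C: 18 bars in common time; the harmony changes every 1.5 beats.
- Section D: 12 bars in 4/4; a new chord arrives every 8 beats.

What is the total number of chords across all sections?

A: 7 bars × 4 beats = 28 beats; 0.5 beats/chord → 56 chords.
B: 14 bars × 4 beats = 56 beats; 2 beats/chord → 28 chords.
C: 18 bars × 4 beats = 72 beats; 1.5 beats/chord → 48 chords.
D: 12 bars × 4 beats = 48 beats; 8 beats/chord → 6 chords.
Total: 56 + 28 + 48 + 6 = 138.

138 chords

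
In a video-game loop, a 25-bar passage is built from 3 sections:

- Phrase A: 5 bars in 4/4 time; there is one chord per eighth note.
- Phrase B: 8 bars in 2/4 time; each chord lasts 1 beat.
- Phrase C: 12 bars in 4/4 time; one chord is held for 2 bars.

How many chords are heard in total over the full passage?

62 chords

A: 5 bars × 4 beats = 20 beats; 0.5 beats/chord → 40 chords.
B: 8 bars × 2 beats = 16 beats; 1 beat/chord → 16 chords.
C: 12 bars × 4 beats = 48 beats; 8 beats/chord → 6 chords.
Total: 40 + 16 + 6 = 62.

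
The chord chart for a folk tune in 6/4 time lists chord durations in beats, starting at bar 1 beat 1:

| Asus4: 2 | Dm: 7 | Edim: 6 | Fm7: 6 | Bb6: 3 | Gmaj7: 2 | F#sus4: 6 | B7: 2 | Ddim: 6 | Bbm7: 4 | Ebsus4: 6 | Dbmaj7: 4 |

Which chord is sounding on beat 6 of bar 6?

Ddim

Beat 6 of bar 6 is beat (6−1)×6 + 6 = 36 overall.
Running totals: Asus4 ends at 2, Dm ends at 9, Edim ends at 15, Fm7 ends at 21, Bb6 ends at 24, Gmaj7 ends at 26, F#sus4 ends at 32, B7 ends at 34, Ddim ends at 40.
Beat 36 falls within Ddim.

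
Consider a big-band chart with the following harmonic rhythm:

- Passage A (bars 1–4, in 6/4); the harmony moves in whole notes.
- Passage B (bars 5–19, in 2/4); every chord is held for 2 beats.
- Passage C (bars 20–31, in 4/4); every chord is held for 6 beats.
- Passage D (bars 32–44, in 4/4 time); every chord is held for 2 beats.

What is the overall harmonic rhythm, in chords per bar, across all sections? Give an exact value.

1.25 chords per bar

A: 4 × 6 = 24 beats ÷ 4 = 6 chords.
B: 15 × 2 = 30 beats ÷ 2 = 15 chords.
C: 12 × 4 = 48 beats ÷ 6 = 8 chords.
D: 13 × 4 = 52 beats ÷ 2 = 26 chords.
Overall: 55 chords over 44 bars → 55/44 = 1.25 chords per bar.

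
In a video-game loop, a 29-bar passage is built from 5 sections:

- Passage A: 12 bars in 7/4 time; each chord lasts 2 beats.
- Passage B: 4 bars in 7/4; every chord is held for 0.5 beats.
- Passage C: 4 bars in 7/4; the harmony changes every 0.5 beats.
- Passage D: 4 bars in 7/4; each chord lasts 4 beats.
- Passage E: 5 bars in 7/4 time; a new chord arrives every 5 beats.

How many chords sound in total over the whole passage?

168 chords

A: 12 bars × 7 beats = 84 beats; 2 beats/chord → 42 chords.
B: 4 bars × 7 beats = 28 beats; 0.5 beats/chord → 56 chords.
C: 4 bars × 7 beats = 28 beats; 0.5 beats/chord → 56 chords.
D: 4 bars × 7 beats = 28 beats; 4 beats/chord → 7 chords.
E: 5 bars × 7 beats = 35 beats; 5 beats/chord → 7 chords.
Total: 42 + 56 + 56 + 7 + 7 = 168.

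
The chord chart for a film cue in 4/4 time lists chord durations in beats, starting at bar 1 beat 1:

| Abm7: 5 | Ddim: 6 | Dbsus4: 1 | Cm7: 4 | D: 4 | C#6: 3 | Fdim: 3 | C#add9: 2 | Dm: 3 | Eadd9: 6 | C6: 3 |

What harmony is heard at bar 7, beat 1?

Beat 1 of bar 7 is beat (7−1)×4 + 1 = 25 overall.
Running totals: Abm7 ends at 5, Ddim ends at 11, Dbsus4 ends at 12, Cm7 ends at 16, D ends at 20, C#6 ends at 23, Fdim ends at 26.
Beat 25 falls within Fdim.

Fdim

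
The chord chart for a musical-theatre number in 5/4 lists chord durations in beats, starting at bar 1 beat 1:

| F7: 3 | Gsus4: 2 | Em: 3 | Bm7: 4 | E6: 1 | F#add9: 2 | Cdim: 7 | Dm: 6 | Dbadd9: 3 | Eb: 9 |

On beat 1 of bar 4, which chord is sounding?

Beat 1 of bar 4 is beat (4−1)×5 + 1 = 16 overall.
Running totals: F7 ends at 3, Gsus4 ends at 5, Em ends at 8, Bm7 ends at 12, E6 ends at 13, F#add9 ends at 15, Cdim ends at 22.
Beat 16 falls within Cdim.

Cdim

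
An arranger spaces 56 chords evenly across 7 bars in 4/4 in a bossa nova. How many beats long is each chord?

0.5 beats

7 bars × 4 beats/bar = 28 beats total.
28 beats ÷ 56 chords = 0.5 beats per chord.
(That is an eighth note.)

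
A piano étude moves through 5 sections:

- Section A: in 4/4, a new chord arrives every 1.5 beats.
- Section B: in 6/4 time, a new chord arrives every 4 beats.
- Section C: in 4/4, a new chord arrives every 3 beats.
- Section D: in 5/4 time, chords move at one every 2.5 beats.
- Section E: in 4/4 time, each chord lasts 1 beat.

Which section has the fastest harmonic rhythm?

A: 4/1.5 = 8/3 chords/bar.
B: 6/4 = 1.5 chords/bar.
C: 4/3 = 4/3 chords/bar.
D: 5/2.5 = 2 chords/bar.
E: 4/1 = 4 chords/bar.
Fastest is E at 4 chords/bar.

Section E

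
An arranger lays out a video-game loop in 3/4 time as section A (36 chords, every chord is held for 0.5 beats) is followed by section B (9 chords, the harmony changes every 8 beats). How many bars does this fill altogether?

30 bars

A: 36 × 0.5 = 18 beats = 6 bars.
B: 9 × 8 = 72 beats = 24 bars.
Total: 6 + 24 = 30 bars.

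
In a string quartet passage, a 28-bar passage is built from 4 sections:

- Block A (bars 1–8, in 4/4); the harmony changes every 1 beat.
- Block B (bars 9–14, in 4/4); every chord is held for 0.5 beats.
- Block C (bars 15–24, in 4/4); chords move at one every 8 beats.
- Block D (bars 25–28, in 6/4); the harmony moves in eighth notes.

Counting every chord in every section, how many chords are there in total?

133 chords

A: 8·4 = 32 beats, 32/1 = 32 chords.
B: 6·4 = 24 beats, 24/0.5 = 48 chords.
C: 10·4 = 40 beats, 40/8 = 5 chords.
D: 4·6 = 24 beats, 24/0.5 = 48 chords.
Total: 32 + 48 + 5 + 48 = 133.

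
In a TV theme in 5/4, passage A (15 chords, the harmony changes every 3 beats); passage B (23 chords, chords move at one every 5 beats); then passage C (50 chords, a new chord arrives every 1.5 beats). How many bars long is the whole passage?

47 bars

A: 15 × 3 = 45 beats = 9 bars.
B: 23 × 5 = 115 beats = 23 bars.
C: 50 × 1.5 = 75 beats = 15 bars.
Total: 9 + 23 + 15 = 47 bars.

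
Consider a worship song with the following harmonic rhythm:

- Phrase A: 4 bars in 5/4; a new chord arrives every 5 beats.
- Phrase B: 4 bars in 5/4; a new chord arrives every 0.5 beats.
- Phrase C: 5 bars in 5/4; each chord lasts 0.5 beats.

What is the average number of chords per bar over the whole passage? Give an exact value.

A: 4 bars of 5 beats is 20 beats; at 5 beats each that's 4 chords.
B: 4 bars of 5 beats is 20 beats; at 0.5 beats each that's 40 chords.
C: 5 bars of 5 beats is 25 beats; at 0.5 beats each that's 50 chords.
Overall: 94 chords over 13 bars → 94/13 = 94/13 chords per bar.

94/13 chords per bar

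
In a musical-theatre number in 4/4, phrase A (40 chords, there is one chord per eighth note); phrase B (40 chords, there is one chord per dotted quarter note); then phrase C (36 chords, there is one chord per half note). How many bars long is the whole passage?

A: 40 × 0.5 = 20 beats = 5 bars.
B: 40 × 1.5 = 60 beats = 15 bars.
C: 36 × 2 = 72 beats = 18 bars.
Total: 5 + 15 + 18 = 38 bars.

38 bars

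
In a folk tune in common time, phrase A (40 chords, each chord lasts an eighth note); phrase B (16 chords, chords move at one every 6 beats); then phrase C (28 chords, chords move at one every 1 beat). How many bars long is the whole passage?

36 bars

A: 40 × 0.5 = 20 beats = 5 bars.
B: 16 × 6 = 96 beats = 24 bars.
C: 28 × 1 = 28 beats = 7 bars.
Total: 5 + 24 + 7 = 36 bars.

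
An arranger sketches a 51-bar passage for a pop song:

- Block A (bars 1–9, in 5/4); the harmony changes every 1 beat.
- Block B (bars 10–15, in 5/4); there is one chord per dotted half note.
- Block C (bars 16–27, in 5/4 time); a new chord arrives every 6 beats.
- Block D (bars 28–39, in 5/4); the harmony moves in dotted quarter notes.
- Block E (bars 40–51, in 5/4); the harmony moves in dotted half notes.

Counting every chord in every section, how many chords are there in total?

A: 9·5 = 45 beats, 45/1 = 45 chords.
B: 6·5 = 30 beats, 30/3 = 10 chords.
C: 12·5 = 60 beats, 60/6 = 10 chords.
D: 12·5 = 60 beats, 60/1.5 = 40 chords.
E: 12·5 = 60 beats, 60/3 = 20 chords.
Total: 45 + 10 + 10 + 40 + 20 = 125.

125 chords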